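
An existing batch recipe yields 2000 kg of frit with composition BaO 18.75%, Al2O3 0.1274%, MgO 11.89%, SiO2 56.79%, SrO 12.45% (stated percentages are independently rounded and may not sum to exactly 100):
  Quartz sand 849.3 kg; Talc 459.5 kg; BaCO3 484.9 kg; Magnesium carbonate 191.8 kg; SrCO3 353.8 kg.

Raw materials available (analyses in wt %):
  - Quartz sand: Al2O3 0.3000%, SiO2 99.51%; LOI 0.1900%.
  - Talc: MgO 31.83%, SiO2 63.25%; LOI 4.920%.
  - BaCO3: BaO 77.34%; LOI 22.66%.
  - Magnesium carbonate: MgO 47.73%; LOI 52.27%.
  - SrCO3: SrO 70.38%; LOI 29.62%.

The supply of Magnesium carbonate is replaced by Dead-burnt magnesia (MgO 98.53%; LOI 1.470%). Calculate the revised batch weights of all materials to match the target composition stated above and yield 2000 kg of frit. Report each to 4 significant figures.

Mid-chain values are displayed rounded to 4 significant digits. Every computation carries full float precision all the way through; each reported number undergoes a single rounding. Derived quantities are rebuilt at exact precision (totals, net glass mass, ignition loss, the yield, five oxide percentages) from the weighed amounts per 2000 kg of glass as given in the question or the answer.
Target oxide masses per 2000 kg frit:
  BaO: 18.75% × 2000 = 375.0 kg
  Al2O3: 0.1274% × 2000 = 2.548 kg
  MgO: 11.89% × 2000 = 237.8 kg
  SiO2: 56.79% × 2000 = 1136 kg
  SrO: 12.45% × 2000 = 249.0 kg
Balance tally, oxide-wise, with the batch weights as given, on the stated basis (each sum matches its target mass exact up to rounding of places):
  BaO: 484.9·0.7734 = 375.0 kg (target 375.0 kg)
  Al2O3: 849.3·0.003000 = 2.548 kg (target 2.548 kg)
  MgO: 459.5·0.3183 + 92.91·0.9853 = 237.8 kg (target 237.8 kg)
  SiO2: 849.3·0.9951 + 459.5·0.6325 = 1136 kg (target 1136 kg)
  SrO: 353.8·0.7038 = 249.0 kg (target 249.0 kg)
Glass-mass closure: batch Σ − ignition loss = 2000 kg (the targets, summed, come to 2000 kg; stated basis 2000 kg — a pure rounding effect).
Batch total: Σ batch = 2240 kg; LOI removed, Σ of batch·LOI: 240.3 kg; glass ÷ batch gives a yield of 89.28%.

Revised batch per 2000 kg frit:
  Quartz sand: 849.3 kg
  Talc: 459.5 kg
  BaCO3: 484.9 kg
  Dead-burnt magnesia: 92.91 kg
  SrCO3: 353.8 kg
Total batch = 2240 kg; LOI loss = 240.3 kg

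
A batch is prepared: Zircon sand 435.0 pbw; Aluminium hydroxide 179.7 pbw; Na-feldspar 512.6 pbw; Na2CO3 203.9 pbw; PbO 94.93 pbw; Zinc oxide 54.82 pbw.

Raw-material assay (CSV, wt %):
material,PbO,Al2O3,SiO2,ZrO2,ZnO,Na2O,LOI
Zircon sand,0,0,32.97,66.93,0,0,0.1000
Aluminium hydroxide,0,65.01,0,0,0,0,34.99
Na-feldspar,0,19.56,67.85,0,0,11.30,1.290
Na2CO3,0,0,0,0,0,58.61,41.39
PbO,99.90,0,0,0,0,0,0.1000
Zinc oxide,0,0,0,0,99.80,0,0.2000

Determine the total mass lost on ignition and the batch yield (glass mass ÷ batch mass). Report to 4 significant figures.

LOI loss = 154.5 pbw; glass = 1326 pbw; yield = 89.57%

Rounding to 4 significant figures extends to each working value as displayed; the whole derivation carries exact precision in all steps; a single rounding produces each reported result — all derived quantities, including glass mass, ignition loss, totals, the six compositions, the yield, are rebuilt starting from the weights for 1326 pbw of glass in full float precision as given in the problem or answer text.
Each material's LOI contribution:
  Zircon sand: 435.0 × 0.001000 = 0.4350 pbw
  Aluminium hydroxide: 179.7 × 0.3499 = 62.88 pbw
  Na-feldspar: 512.6 × 0.01290 = 6.613 pbw
  Na2CO3: 203.9 × 0.4139 = 84.39 pbw
  PbO: 94.93 × 0.001000 = 0.09493 pbw
  Zinc oxide: 54.82 × 0.002000 = 0.1096 pbw
Total LOI = 154.5 pbw
Glass = batch − LOI = 1481 − 154.5 = 1326 pbw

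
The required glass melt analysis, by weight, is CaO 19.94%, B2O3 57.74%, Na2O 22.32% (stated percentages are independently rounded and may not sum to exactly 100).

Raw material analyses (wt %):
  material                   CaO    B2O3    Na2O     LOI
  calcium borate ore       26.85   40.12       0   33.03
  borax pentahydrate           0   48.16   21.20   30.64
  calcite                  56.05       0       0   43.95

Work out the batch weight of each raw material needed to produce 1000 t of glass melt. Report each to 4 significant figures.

Batch per 1000 t glass melt:
  calcium borate ore: 175.4 t
  borax pentahydrate: 1053 t
  calcite: 271.7 t
Total batch = 1500 t; LOI loss = 500.0 t; yield = 66.67%

The whole derivation holds full float precision all the way through; values along the way appear rounded to four significant digits within the worked lines. A single rounding completes each reported figure. All derived quantities are recomputed in exact precision (totals, the yield, three oxide percentages, glass mass, ignition loss) from the batch weights at 1000 t of glass, as they appear in the problem or the answer.
Oxide mass targets, per 1000 t glass melt:
  CaO: 19.94% × 1000 = 199.4 t
  B2O3: 57.74% × 1000 = 577.4 t
  Na2O: 22.32% × 1000 = 223.2 t
Sums-versus-targets review working from each reported weight, on the stated basis (every target is met by its sum inside rounding margins):
  CaO: 175.4·0.2685 + 271.7·0.5605 = 199.4 t (target 199.4 t)
  B2O3: 175.4·0.4012 + 1053·0.4816 = 577.5 t (target 577.4 t)
  Na2O: 1053·0.2120 = 223.2 t (target 223.2 t)
The glass-mass cross-check: batch Σ − ignition loss = 1000 t (oxide target masses add up to 1000 t; against the stated basis, 1000 t — differing by rounding only).
Adding the batch up: Σ batch = 1500 t; the LOI term Σ batch·LOI equals 500.0 t; yield: glass divided by total = 66.67%.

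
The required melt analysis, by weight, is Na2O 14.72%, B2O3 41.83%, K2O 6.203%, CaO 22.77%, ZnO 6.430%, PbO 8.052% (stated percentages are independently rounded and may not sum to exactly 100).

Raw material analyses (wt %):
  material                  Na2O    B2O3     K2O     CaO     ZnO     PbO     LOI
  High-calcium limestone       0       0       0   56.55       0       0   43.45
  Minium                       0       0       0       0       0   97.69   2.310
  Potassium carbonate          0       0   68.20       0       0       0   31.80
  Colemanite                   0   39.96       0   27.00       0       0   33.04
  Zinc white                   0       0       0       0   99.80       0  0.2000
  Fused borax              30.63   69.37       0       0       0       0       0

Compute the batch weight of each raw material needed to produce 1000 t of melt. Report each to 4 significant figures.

Batch per 1000 t melt:
  High-calcium limestone: 301.2 t
  Minium: 82.42 t
  Potassium carbonate: 90.95 t
  Colemanite: 212.5 t
  Zinc white: 64.43 t
  Fused borax: 480.6 t
Total batch = 1232 t; LOI loss = 232.0 t; yield = 81.17%

Mid-chain values are printed rounded to 4 significant digits as written; the whole derivation carries exact precision at each step — each reported figure carries a single rounding; all derived quantities are rebuilt at exact precision (the yield, the totals, net glass mass, the six compositions, ignition loss) from the weighed amounts at 1000 t of glass as written in question or answer.
Per-oxide target masses for 1000 t melt:
  Na2O: 14.72% × 1000 = 147.2 t
  B2O3: 41.83% × 1000 = 418.3 t
  K2O: 6.203% × 1000 = 62.03 t
  CaO: 22.77% × 1000 = 227.7 t
  ZnO: 6.430% × 1000 = 64.30 t
  PbO: 8.052% × 1000 = 80.52 t
Balance tally, oxide-wise, given the weights on record, per the basis as stated (target by target, the sums agree net of answer rounding effects):
  Na2O: 480.6·0.3063 = 147.2 t (target 147.2 t)
  B2O3: 212.5·0.3996 + 480.6·0.6937 = 418.3 t (target 418.3 t)
  K2O: 90.95·0.6820 = 62.03 t (target 62.03 t)
  CaO: 301.2·0.5655 + 212.5·0.2700 = 227.7 t (target 227.7 t)
  ZnO: 64.43·0.9980 = 64.30 t (target 64.30 t)
  PbO: 82.42·0.9769 = 80.52 t (target 80.52 t)
The glass-mass cross-check: total batch − LOI = 1000 t (the targets, summed, come to 1000 t; the stated basis being 1000 t — a pure rounding effect).
Batch grand total — Σ batch = 1232 t; LOI removed, Σ of batch·LOI: 232.0 t; glass ÷ batch gives a yield of 81.17%.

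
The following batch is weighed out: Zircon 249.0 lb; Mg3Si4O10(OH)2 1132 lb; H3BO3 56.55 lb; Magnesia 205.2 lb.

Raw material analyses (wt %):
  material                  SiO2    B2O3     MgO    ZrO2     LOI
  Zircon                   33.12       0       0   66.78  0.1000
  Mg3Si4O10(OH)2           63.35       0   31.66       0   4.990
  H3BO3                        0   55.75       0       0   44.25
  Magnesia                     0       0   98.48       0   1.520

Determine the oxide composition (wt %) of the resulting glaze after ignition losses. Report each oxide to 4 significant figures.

Glass mass = 1558 lb (batch 1643 − LOI 84.88).
Composition: SiO2 51.33%, B2O3 2.024%, MgO 35.98%, ZrO2 10.67%

Intermediates are shown rounded to four significant digits in the printout — all arithmetic maintains exact precision from start to finish — each reported number includes exactly one rounding. All derived quantities, including four oxide percentages, the totals, LOI, the yield, net glass mass, are rebuilt from the batch weights at 1558 lb of glass at full precision exactly as shown in question or answer.
Mass of each oxide from the mix:
  SiO2: 249.0·0.3312 + 1132·0.6335 = 799.6 lb
  B2O3: 56.55·0.5575 = 31.53 lb
  MgO: 1132·0.3166 + 205.2·0.9848 = 560.5 lb
  ZrO2: 249.0·0.6678 = 166.3 lb
LOI: 249.0·0.001000 + 1132·0.04990 + 56.55·0.4425 + 205.2·0.01520 = 84.88 lb
Net of LOI, the glass mass = 1643 − 84.88 = 1558 lb (= Σ oxide masses)
wt % = 100 × oxide mass / glass mass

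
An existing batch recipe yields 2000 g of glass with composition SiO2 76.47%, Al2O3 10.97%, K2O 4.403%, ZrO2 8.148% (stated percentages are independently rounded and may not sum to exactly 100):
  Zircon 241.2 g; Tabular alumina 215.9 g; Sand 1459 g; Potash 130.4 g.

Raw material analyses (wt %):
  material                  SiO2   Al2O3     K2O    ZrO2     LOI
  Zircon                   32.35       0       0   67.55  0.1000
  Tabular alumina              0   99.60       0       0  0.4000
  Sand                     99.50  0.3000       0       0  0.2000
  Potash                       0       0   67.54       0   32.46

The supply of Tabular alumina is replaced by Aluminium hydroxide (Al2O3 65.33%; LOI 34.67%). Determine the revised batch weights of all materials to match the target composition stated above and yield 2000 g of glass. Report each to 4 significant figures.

Values along the way are displayed with 4-significant-figure rounding within the worked lines. Exact precision is held all the way through — every reported result takes just one rounding — the derived quantities are computed using the weight values at 2000 g of glass at exact precision (glass mass, four oxide percentages, the yield, the totals, ignition loss) exactly as printed in problem or answer.
The oxide mass targets at 2000 g glass:
  SiO2: 76.47% × 2000 = 1529 g
  Al2O3: 10.97% × 2000 = 219.4 g
  K2O: 4.403% × 2000 = 88.06 g
  ZrO2: 8.148% × 2000 = 163.0 g
Mass-balance tally per oxide per the reported batch figures, at the basis given (summed amounts equal target values given rounding of the digits):
  SiO2: 241.2·0.3235 + 1459·0.9950 = 1530 g (target 1529 g)
  Al2O3: 329.1·0.6533 + 1459·0.003000 = 219.4 g (target 219.4 g)
  K2O: 130.4·0.6754 = 88.07 g (target 88.06 g)
  ZrO2: 241.2·0.6755 = 162.9 g (target 163.0 g)
Glass-mass closure: the batch minus its LOI: 2000 g (the Σ of target masses is 2000 g; the stated basis being 2000 g — a pure rounding effect).
Batch total: Σ batch = 2160 g; the LOI term Σ batch·LOI equals 159.6 g; yield: glass divided by total = 92.61%.

Revised batch per 2000 g glass:
  Zircon: 241.2 g
  Aluminium hydroxide: 329.1 g
  Sand: 1459 g
  Potash: 130.4 g
Total batch = 2160 g; LOI loss = 159.6 g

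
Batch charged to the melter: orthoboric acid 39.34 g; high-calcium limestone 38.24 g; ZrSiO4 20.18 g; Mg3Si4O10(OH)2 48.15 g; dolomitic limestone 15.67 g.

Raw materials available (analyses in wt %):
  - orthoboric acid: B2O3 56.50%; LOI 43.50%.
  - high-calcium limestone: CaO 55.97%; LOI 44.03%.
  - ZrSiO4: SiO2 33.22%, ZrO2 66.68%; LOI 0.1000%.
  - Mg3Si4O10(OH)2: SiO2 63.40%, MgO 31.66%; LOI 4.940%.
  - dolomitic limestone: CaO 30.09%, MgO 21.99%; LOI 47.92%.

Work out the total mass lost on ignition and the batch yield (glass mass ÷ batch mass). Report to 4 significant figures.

The whole derivation maintains full precision throughout — working values appear (rounded to four significant figures) between the steps; a single rounding yields each reported result. All derived quantities, which include the totals, five oxide percentages, glass mass, yield, LOI, are carried at full float precision, as quoted within the problem or the answer, from the weighed amounts on 117.7 g of glass.
Each material's LOI contribution:
  orthoboric acid: 39.34 × 0.4350 = 17.11 g
  high-calcium limestone: 38.24 × 0.4403 = 16.84 g
  ZrSiO4: 20.18 × 0.001000 = 0.02018 g
  Mg3Si4O10(OH)2: 48.15 × 0.04940 = 2.379 g
  dolomitic limestone: 15.67 × 0.4792 = 7.509 g
Total LOI = 43.86 g
Glass = batch − LOI = 161.6 − 43.86 = 117.7 g

LOI loss = 43.86 g; glass = 117.7 g; yield = 72.86%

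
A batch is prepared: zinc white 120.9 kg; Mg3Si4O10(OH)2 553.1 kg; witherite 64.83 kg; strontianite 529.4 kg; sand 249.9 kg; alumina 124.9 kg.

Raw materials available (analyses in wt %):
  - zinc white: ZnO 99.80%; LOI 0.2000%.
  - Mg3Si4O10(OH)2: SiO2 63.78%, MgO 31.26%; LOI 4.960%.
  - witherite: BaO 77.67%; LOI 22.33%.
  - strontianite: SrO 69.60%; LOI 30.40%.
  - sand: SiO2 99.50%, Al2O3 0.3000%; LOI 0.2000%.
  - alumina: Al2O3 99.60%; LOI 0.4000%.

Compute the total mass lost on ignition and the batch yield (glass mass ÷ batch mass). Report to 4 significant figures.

LOI loss = 204.1 kg; glass = 1439 kg; yield = 87.58%

Every computation maintains full float precision at all times; rounding to 4 significant figures applies to every intermediate as displayed — every reported value sees exactly one rounding; all derived quantities (the six compositions, totals, glass mass, yield, ignition loss) are computed from the batch weights per 1439 kg of glass in full float precision, as written in the problem or answer text.
LOI of each material in turn:
  zinc white: 120.9 × 0.002000 = 0.2418 kg
  Mg3Si4O10(OH)2: 553.1 × 0.04960 = 27.43 kg
  witherite: 64.83 × 0.2233 = 14.48 kg
  strontianite: 529.4 × 0.3040 = 160.9 kg
  sand: 249.9 × 0.002000 = 0.4998 kg
  alumina: 124.9 × 0.004000 = 0.4996 kg
Total LOI = 204.1 kg
Glass = batch − LOI = 1643 − 204.1 = 1439 kg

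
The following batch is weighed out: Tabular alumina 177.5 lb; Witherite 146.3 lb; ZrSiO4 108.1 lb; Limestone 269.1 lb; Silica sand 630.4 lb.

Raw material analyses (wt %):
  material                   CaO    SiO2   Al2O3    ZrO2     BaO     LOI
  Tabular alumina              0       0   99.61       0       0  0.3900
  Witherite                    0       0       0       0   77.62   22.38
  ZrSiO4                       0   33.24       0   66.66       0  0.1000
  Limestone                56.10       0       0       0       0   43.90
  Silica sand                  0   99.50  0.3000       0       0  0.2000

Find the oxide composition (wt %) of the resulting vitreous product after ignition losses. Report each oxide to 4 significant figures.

All internal work holds exact precision in every operation; intermediates are displayed rounded to four significant digits on the page — every reported result is rounded a single time. The derived quantities (five oxide percentages, yield, the totals, glass mass, ignition loss) are carried from the batch weights on 1178 lb of glass at exact precision, as they appear in the question or the answer.
Oxide masses out of the charge:
  CaO: 269.1·0.5610 = 151.0 lb
  SiO2: 108.1·0.3324 + 630.4·0.9950 = 663.2 lb
  Al2O3: 177.5·0.9961 + 630.4·0.003000 = 178.7 lb
  ZrO2: 108.1·0.6666 = 72.06 lb
  BaO: 146.3·0.7762 = 113.6 lb
LOI: 177.5·0.003900 + 146.3·0.2238 + 108.1·0.001000 + 269.1·0.4390 + 630.4·0.002000 = 152.9 lb
The glass mass, total less LOI, = 1331 − 152.9 = 1178 lb (matching Σ of the oxides)
each oxide over glass, ×100, is wt %

Glass mass = 1178 lb (batch 1331 − LOI 152.9).
Composition: CaO 12.81%, SiO2 56.28%, Al2O3 15.16%, ZrO2 6.115%, BaO 9.636%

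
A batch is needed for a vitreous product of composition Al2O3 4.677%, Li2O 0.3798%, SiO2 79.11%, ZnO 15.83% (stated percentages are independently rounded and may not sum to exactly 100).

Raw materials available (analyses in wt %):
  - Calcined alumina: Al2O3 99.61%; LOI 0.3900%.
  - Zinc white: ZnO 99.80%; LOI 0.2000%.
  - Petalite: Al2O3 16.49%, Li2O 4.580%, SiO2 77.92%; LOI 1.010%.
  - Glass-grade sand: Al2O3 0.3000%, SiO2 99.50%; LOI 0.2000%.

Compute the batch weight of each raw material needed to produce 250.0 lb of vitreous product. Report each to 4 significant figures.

Each numeric step keeps full float precision in every operation. Intermediates are displayed, rounded to 4 significant figures, between the steps. A single rounding produces each reported number — derived quantities (totals, LOI, the four compositions, net glass mass, yield) are rebuilt in full float precision using the weight values per 250.0 lb of glass precisely as stated by either problem or answer.
The oxide mass targets at 250.0 lb vitreous product:
  Al2O3: 4.677% × 250.0 = 11.69 lb
  Li2O: 0.3798% × 250.0 = 0.9495 lb
  SiO2: 79.11% × 250.0 = 197.8 lb
  ZnO: 15.83% × 250.0 = 39.58 lb
Sums-versus-targets review using the reported weights, per the basis as stated (sum by sum, the targets are met modulo rounding of the values):
  Al2O3: 7.757·0.9961 + 20.73·0.1649 + 182.5·0.003000 = 11.69 lb (target 11.69 lb)
  Li2O: 20.73·0.04580 = 0.9494 lb (target 0.9495 lb)
  SiO2: 20.73·0.7792 + 182.5·0.9950 = 197.7 lb (target 197.8 lb)
  ZnO: 39.65·0.9980 = 39.57 lb (target 39.58 lb)
Consistency of the glass mass: total batch − LOI = 250.0 lb (per-oxide target masses sum to 250.0 lb; with the basis standing at 250.0 lb — any gap is answer rounding).
Adding the batch up: Σ batch = 250.6 lb; Σ batch·LOI gives LOI loss = 0.6839 lb; yield = glass ÷ total batch = 99.73%.

Batch per 250.0 lb vitreous product:
  Calcined alumina: 7.757 lb
  Zinc white: 39.65 lb
  Petalite: 20.73 lb
  Glass-grade sand: 182.5 lb
Total batch = 250.6 lb; LOI loss = 0.6839 lb; yield = 99.73%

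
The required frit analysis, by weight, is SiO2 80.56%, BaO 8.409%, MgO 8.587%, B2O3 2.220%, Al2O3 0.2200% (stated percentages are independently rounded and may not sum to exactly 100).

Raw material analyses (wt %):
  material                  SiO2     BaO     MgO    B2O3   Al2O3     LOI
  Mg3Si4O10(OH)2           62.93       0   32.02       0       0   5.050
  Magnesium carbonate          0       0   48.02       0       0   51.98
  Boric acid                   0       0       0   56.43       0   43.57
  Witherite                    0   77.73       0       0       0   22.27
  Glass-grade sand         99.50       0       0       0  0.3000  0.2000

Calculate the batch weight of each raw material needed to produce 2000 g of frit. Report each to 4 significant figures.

Batch per 2000 g frit:
  Mg3Si4O10(OH)2: 241.3 g
  Magnesium carbonate: 196.7 g
  Boric acid: 78.68 g
  Witherite: 216.4 g
  Glass-grade sand: 1467 g
Total batch = 2200 g; LOI loss = 199.8 g; yield = 90.92%

Intermediates are shown, rounded to 4 significant digits, between the steps. All arithmetic maintains exact precision through the solve; each reported value is rounded once only — the derived quantities, which include the yield, the five compositions, glass mass, the totals, ignition loss, are re-derived at full precision, exactly as printed in the problem or answer text, from the batch weights at 2000 g of glass.
Per-oxide target masses for 2000 g frit:
  SiO2: 80.56% × 2000 = 1611 g
  BaO: 8.409% × 2000 = 168.2 g
  MgO: 8.587% × 2000 = 171.7 g
  B2O3: 2.220% × 2000 = 44.40 g
  Al2O3: 0.2200% × 2000 = 4.400 g
A balance pass over the oxides, on the weights just shown, versus the basis set out (every target is met by its sum inside rounding margins):
  SiO2: 241.3·0.6293 + 1467·0.9950 = 1612 g (target 1611 g)
  BaO: 216.4·0.7773 = 168.2 g (target 168.2 g)
  MgO: 241.3·0.3202 + 196.7·0.4802 = 171.7 g (target 171.7 g)
  B2O3: 78.68·0.5643 = 44.40 g (target 44.40 g)
  Al2O3: 1467·0.003000 = 4.401 g (target 4.400 g)
Consistency of the glass mass: batch total minus LOI = 2000 g (summing oxide targets gives 2000 g; basis as stated: 2000 g — gaps are rounding artifacts).
Adding the batch up: Σ batch = 2200 g; Σ batch·LOI gives LOI loss = 199.8 g; glass ÷ batch gives a yield of 90.92%.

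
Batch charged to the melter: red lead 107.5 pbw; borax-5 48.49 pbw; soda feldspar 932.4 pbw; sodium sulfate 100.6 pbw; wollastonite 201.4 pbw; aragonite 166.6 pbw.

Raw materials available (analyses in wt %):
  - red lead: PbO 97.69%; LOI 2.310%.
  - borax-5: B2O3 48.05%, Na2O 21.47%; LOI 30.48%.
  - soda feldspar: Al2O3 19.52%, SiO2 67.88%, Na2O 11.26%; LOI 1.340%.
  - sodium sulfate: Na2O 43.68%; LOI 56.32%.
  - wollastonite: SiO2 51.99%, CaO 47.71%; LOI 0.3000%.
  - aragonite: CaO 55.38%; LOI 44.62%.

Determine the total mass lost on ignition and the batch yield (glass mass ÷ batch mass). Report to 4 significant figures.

LOI loss = 161.4 pbw; glass = 1396 pbw; yield = 89.64%

In-progress results are displayed rounded to 4 significant digits in the working — every computation maintains full float precision through every step; every reported figure takes exactly one rounding — derived quantities, which include six oxide percentages, the yield, ignition loss, totals, glass mass, are re-derived at full precision, as given in the problem or the answer, starting from the weights per 1396 pbw of glass.
LOI of each material in turn:
  red lead: 107.5 × 0.02310 = 2.483 pbw
  borax-5: 48.49 × 0.3048 = 14.78 pbw
  soda feldspar: 932.4 × 0.01340 = 12.49 pbw
  sodium sulfate: 100.6 × 0.5632 = 56.66 pbw
  wollastonite: 201.4 × 0.003000 = 0.6042 pbw
  aragonite: 166.6 × 0.4462 = 74.34 pbw
Total LOI = 161.4 pbw
Glass = batch − LOI = 1557 − 161.4 = 1396 pbw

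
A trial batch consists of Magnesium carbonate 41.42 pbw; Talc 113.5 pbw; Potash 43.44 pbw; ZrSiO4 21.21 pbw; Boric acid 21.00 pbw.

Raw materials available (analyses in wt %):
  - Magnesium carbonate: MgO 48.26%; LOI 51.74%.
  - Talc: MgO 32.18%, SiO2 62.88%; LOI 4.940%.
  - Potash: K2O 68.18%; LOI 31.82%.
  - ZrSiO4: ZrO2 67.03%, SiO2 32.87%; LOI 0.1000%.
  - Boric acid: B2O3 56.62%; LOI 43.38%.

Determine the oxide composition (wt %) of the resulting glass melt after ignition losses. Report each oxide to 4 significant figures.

Glass mass = 190.6 pbw (batch 240.6 − LOI 49.99).
Composition: MgO 29.65%, ZrO2 7.460%, K2O 15.54%, SiO2 41.11%, B2O3 6.239%

Full precision is maintained in all steps — the intermediate values are printed, with 4-significant-digit rounding, when written out. Every reported number is rounded a single time. Derived quantities, including ignition loss, five oxide percentages, yield, net glass mass, totals, are computed using the weight values at 190.6 pbw of glass in full float precision, as they appear in problem or answer.
Per-oxide mass from batch:
  MgO: 41.42·0.4826 + 113.5·0.3218 = 56.51 pbw
  ZrO2: 21.21·0.6703 = 14.22 pbw
  K2O: 43.44·0.6818 = 29.62 pbw
  SiO2: 113.5·0.6288 + 21.21·0.3287 = 78.34 pbw
  B2O3: 21.00·0.5662 = 11.89 pbw
LOI: 41.42·0.5174 + 113.5·0.04940 + 43.44·0.3182 + 21.21·0.001000 + 21.00·0.4338 = 49.99 pbw
Glass = total batch minus LOI = 240.6 − 49.99 = 190.6 pbw (= the summed oxide contributions)
oxide / glass × 100 gives the wt %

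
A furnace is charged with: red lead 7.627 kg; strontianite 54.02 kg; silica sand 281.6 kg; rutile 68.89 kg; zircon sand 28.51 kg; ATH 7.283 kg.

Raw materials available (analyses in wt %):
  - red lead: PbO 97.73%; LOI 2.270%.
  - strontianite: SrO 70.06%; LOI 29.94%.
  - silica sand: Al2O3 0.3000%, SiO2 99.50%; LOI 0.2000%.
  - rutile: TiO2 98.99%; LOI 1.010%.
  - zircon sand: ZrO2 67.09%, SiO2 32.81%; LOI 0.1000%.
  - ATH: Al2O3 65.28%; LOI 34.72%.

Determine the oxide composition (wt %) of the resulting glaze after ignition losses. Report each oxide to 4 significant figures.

Glass mass = 427.8 kg (batch 447.9 − LOI 20.16).
Composition: ZrO2 4.471%, PbO 1.743%, SrO 8.847%, TiO2 15.94%, Al2O3 1.309%, SiO2 67.69%

Working values appear, rounded to four significant figures, across the worked steps; all arithmetic runs at full float precision from first step to last. Each reported number is rounded only once; derived quantities (ignition loss, six oxide percentages, the totals, the yield, net glass mass) are carried at full float precision starting from the weights per 427.8 kg of glass, exactly as printed in either problem or answer.
Delivered oxide masses:
  ZrO2: 28.51·0.6709 = 19.13 kg
  PbO: 7.627·0.9773 = 7.454 kg
  SrO: 54.02·0.7006 = 37.85 kg
  TiO2: 68.89·0.9899 = 68.19 kg
  Al2O3: 281.6·0.003000 + 7.283·0.6528 = 5.599 kg
  SiO2: 281.6·0.9950 + 28.51·0.3281 = 289.5 kg
LOI: 7.627·0.02270 + 54.02·0.2994 + 281.6·0.002000 + 68.89·0.01010 + 28.51·0.001000 + 7.283·0.3472 = 20.16 kg
Glass = total batch minus LOI = 447.9 − 20.16 = 427.8 kg (= Σ oxide masses)
wt % = 100 × oxide mass / glass mass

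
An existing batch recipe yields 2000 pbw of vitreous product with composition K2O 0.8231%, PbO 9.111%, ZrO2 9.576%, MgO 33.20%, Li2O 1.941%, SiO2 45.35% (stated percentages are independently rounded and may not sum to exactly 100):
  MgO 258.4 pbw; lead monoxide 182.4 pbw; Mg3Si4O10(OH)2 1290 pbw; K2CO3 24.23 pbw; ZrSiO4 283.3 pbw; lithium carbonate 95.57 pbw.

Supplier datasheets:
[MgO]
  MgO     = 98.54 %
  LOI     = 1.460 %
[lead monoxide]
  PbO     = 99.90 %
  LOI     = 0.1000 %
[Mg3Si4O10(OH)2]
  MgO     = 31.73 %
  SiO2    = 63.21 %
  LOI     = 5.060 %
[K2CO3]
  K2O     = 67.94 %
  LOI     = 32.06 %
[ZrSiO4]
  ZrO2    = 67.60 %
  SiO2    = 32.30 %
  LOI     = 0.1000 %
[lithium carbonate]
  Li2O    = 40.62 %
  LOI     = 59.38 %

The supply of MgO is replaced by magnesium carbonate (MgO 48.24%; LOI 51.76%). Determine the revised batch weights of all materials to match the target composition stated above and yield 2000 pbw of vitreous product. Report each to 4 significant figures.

All internal work keeps full precision throughout. Values along the way are shown rounded off to 4 significant digits in the working. Each reported number receives exactly one rounding; derived quantities (the yield, LOI, six oxide percentages, totals, net glass mass) are rebuilt in full float precision starting from the weights at 2000 pbw of glass, exactly as shown in the problem or answer text.
Per-oxide target masses for 2000 pbw vitreous product:
  K2O: 0.8231% × 2000 = 16.46 pbw
  PbO: 9.111% × 2000 = 182.2 pbw
  ZrO2: 9.576% × 2000 = 191.5 pbw
  MgO: 33.20% × 2000 = 664.0 pbw
  Li2O: 1.941% × 2000 = 38.82 pbw
  SiO2: 45.35% × 2000 = 907.0 pbw
A balance pass over the oxides, on the weights just shown, under the basis named above (sum by sum, the targets are met modulo rounding of the values):
  K2O: 24.23·0.6794 = 16.46 pbw (target 16.46 pbw)
  PbO: 182.4·0.9990 = 182.2 pbw (target 182.2 pbw)
  ZrO2: 283.3·0.6760 = 191.5 pbw (target 191.5 pbw)
  MgO: 527.9·0.4824 + 1290·0.3173 = 664.0 pbw (target 664.0 pbw)
  Li2O: 95.57·0.4062 = 38.82 pbw (target 38.82 pbw)
  SiO2: 1290·0.6321 + 283.3·0.3230 = 906.9 pbw (target 907.0 pbw)
Glass mass check: batch Σ − ignition loss = 2000 pbw (summing oxide targets gives 2000 pbw; versus the stated basis of 2000 pbw — rounding explains the deltas).
Adding the batch up: Σ batch = 2403 pbw; ignition loss, Σ(batch × LOI) = 403.5 pbw; glass ÷ batch gives a yield of 83.21%.

Revised batch per 2000 pbw vitreous product:
  magnesium carbonate: 527.9 pbw
  lead monoxide: 182.4 pbw
  Mg3Si4O10(OH)2: 1290 pbw
  K2CO3: 24.23 pbw
  ZrSiO4: 283.3 pbw
  lithium carbonate: 95.57 pbw
Total batch = 2403 pbw; LOI loss = 403.5 pbw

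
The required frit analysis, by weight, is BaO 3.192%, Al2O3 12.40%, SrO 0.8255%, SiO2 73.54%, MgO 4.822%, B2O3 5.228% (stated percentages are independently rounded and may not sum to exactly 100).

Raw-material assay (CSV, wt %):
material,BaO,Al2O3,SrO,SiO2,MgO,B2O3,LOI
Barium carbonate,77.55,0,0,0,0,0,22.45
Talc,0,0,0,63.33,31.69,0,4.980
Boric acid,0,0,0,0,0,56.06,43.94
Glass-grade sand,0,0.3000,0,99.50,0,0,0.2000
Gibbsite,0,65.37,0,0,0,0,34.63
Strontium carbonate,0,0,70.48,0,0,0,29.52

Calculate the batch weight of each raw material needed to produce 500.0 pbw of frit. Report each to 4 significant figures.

Batch per 500.0 pbw frit:
  Barium carbonate: 20.58 pbw
  Talc: 76.08 pbw
  Boric acid: 46.63 pbw
  Glass-grade sand: 321.1 pbw
  Gibbsite: 93.37 pbw
  Strontium carbonate: 5.856 pbw
Total batch = 563.6 pbw; LOI loss = 63.60 pbw; yield = 88.72%

Mid-chain values appear rounded off to 4 significant digits at each printed step; full precision is kept from start to finish. Each reported value includes exactly one rounding; all derived quantities, including totals, six oxide percentages, glass mass, LOI, the yield, are carried using the weight values at 500.0 pbw of glass in full precision as set out in problem or answer.
Target oxide masses per 500.0 pbw frit:
  BaO: 3.192% × 500.0 = 15.96 pbw
  Al2O3: 12.40% × 500.0 = 62.00 pbw
  SrO: 0.8255% × 500.0 = 4.128 pbw
  SiO2: 73.54% × 500.0 = 367.7 pbw
  MgO: 4.822% × 500.0 = 24.11 pbw
  B2O3: 5.228% × 500.0 = 26.14 pbw
A balance pass over the oxides, working from each reported weight, at the basis given (delivered sums recover each target inside rounding margins):
  BaO: 20.58·0.7755 = 15.96 pbw (target 15.96 pbw)
  Al2O3: 321.1·0.003000 + 93.37·0.6537 = 62.00 pbw (target 62.00 pbw)
  SrO: 5.856·0.7048 = 4.127 pbw (target 4.128 pbw)
  SiO2: 76.08·0.6333 + 321.1·0.9950 = 367.7 pbw (target 367.7 pbw)
  MgO: 76.08·0.3169 = 24.11 pbw (target 24.11 pbw)
  B2O3: 46.63·0.5606 = 26.14 pbw (target 26.14 pbw)
Mass balance on the glass: total charge less LOI = 500.0 pbw (the Σ of target masses is 500.0 pbw; stated basis 500.0 pbw — differing by rounding only).
Batch grand total — Σ batch = 563.6 pbw; LOI removed, Σ of batch·LOI: 63.60 pbw; glass ÷ batch gives a yield of 88.72%.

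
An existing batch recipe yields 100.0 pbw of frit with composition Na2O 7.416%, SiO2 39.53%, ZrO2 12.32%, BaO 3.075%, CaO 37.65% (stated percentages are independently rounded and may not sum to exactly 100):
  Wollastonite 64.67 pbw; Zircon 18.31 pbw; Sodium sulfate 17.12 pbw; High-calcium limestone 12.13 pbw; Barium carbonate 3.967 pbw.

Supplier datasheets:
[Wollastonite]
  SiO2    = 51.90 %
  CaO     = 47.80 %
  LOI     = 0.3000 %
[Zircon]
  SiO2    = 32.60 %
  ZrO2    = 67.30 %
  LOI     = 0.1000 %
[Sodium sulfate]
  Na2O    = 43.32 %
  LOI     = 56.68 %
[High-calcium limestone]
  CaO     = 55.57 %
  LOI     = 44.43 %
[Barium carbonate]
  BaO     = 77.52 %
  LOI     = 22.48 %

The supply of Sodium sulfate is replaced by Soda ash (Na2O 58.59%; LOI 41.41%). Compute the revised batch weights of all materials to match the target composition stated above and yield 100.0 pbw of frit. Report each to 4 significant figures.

Working values appear (rounded to 4 significant digits) at each printed step. Every computation maintains full float precision in every operation — every reported figure takes exactly one rounding. The derived quantities are computed at exact precision (the totals, glass mass, the five compositions, LOI, yield) from the weighed amounts at 100.0 pbw of glass as set out in problem or answer.
The oxide mass targets at 100.0 pbw frit:
  Na2O: 7.416% × 100.0 = 7.416 pbw
  SiO2: 39.53% × 100.0 = 39.53 pbw
  ZrO2: 12.32% × 100.0 = 12.32 pbw
  BaO: 3.075% × 100.0 = 3.075 pbw
  CaO: 37.65% × 100.0 = 37.65 pbw
Checking each oxide sum applying the batch weights above, under the basis named above (delivered sums recover each target inside rounding margins):
  Na2O: 12.66·0.5859 = 7.417 pbw (target 7.416 pbw)
  SiO2: 64.67·0.5190 + 18.31·0.3260 = 39.53 pbw (target 39.53 pbw)
  ZrO2: 18.31·0.6730 = 12.32 pbw (target 12.32 pbw)
  BaO: 3.967·0.7752 = 3.075 pbw (target 3.075 pbw)
  CaO: 64.67·0.4780 + 12.13·0.5557 = 37.65 pbw (target 37.65 pbw)
Glass-mass sanity pass: Σ batch − LOI loss = 100.0 pbw (the targets, summed, come to 99.99 pbw; the stated basis being 100.0 pbw — any gap is answer rounding).
Adding the batch up: Σ batch = 111.7 pbw; loss to ignition Σ batch·LOI = 11.74 pbw; yield = glass ÷ total batch = 89.50%.

Revised batch per 100.0 pbw frit:
  Wollastonite: 64.67 pbw
  Zircon: 18.31 pbw
  Soda ash: 12.66 pbw
  High-calcium limestone: 12.13 pbw
  Barium carbonate: 3.967 pbw
Total batch = 111.7 pbw; LOI loss = 11.74 pbw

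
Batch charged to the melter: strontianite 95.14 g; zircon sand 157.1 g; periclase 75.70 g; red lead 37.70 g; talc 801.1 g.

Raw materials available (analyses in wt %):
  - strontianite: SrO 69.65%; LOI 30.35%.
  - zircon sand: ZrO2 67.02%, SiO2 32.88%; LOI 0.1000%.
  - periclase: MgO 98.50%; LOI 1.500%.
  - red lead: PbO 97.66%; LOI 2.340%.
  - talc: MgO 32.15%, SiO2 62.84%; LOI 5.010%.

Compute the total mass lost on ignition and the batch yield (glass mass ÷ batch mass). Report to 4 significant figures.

LOI loss = 71.18 g; glass = 1096 g; yield = 93.90%

Full precision is held at each step. Mid-chain values are shown, with 4-significant-digit rounding, as written; exactly one rounding goes into each reported number. All derived quantities (yield, LOI, five oxide percentages, the totals, net glass mass) are computed from the batch weights at 1096 g of glass in full precision, as they appear in problem or answer.
Loss on ignition, line by line:
  strontianite: 95.14 × 0.3035 = 28.87 g
  zircon sand: 157.1 × 0.001000 = 0.1571 g
  periclase: 75.70 × 0.01500 = 1.135 g
  red lead: 37.70 × 0.02340 = 0.8822 g
  talc: 801.1 × 0.05010 = 40.14 g
Total LOI = 71.18 g
Glass = batch − LOI = 1167 − 71.18 = 1096 g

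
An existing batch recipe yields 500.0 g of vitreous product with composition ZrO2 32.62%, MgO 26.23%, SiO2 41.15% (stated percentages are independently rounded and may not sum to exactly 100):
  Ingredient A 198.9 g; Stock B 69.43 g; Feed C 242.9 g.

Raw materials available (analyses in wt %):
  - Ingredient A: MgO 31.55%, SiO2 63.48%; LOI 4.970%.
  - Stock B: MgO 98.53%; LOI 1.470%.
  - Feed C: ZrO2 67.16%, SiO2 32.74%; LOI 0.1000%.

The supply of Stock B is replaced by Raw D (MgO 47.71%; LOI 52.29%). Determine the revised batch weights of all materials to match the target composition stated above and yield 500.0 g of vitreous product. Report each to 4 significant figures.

In-progress results are printed, rounded to 4 significant digits, at each printed step. The working math carries full float precision at all times. A single rounding completes each reported figure; derived quantities, which include glass mass, LOI, totals, the yield, three oxide percentages, are rebuilt in exact precision, as they appear in problem or answer, from the batch weights per 500.0 g of glass.
The oxide mass targets at 500.0 g vitreous product:
  ZrO2: 32.62% × 500.0 = 163.1 g
  MgO: 26.23% × 500.0 = 131.2 g
  SiO2: 41.15% × 500.0 = 205.8 g
Verifying the oxide balance working from each reported weight, per the basis as stated (sums match the target masses once rounding is allowed for):
  ZrO2: 242.9·0.6716 = 163.1 g (target 163.1 g)
  MgO: 198.9·0.3155 + 143.4·0.4771 = 131.2 g (target 131.2 g)
  SiO2: 198.9·0.6348 + 242.9·0.3274 = 205.8 g (target 205.8 g)
The glass-mass cross-check: batch total minus LOI = 500.1 g (the targets, summed, come to 500.0 g; against the stated basis, 500.0 g — a pure rounding effect).
Whole-batch sum: Σ batch = 585.2 g; the LOI term Σ batch·LOI equals 85.11 g; yield = glass ÷ total batch = 85.46%.

Revised batch per 500.0 g vitreous product:
  Ingredient A: 198.9 g
  Raw D: 143.4 g
  Feed C: 242.9 g
Total batch = 585.2 g; LOI loss = 85.11 g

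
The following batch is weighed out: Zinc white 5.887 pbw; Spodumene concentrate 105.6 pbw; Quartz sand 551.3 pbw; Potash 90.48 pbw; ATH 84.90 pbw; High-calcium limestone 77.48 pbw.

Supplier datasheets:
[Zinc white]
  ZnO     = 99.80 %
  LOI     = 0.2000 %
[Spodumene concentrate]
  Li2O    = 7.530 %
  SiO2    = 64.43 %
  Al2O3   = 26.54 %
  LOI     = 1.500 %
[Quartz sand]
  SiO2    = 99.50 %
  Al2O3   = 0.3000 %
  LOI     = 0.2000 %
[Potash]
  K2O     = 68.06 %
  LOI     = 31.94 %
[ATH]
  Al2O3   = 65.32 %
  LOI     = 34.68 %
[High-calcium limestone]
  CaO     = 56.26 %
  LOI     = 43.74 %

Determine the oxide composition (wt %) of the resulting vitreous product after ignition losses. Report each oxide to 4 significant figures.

Mid-chain values are displayed rounded off to 4 significant digits as written; the working math keeps full float precision end to end; every reported result is rounded once only — all derived quantities, including the totals, six oxide percentages, glass mass, the yield, ignition loss, are re-derived from the weighed amounts at 820.7 pbw of glass at full precision exactly as printed in the problem or the answer.
What the batch supplies per oxide:
  Li2O: 105.6·0.07530 = 7.952 pbw
  SiO2: 105.6·0.6443 + 551.3·0.9950 = 616.6 pbw
  Al2O3: 105.6·0.2654 + 551.3·0.003000 + 84.90·0.6532 = 85.14 pbw
  CaO: 77.48·0.5626 = 43.59 pbw
  K2O: 90.48·0.6806 = 61.58 pbw
  ZnO: 5.887·0.9980 = 5.875 pbw
LOI: 5.887·0.002000 + 105.6·0.01500 + 551.3·0.002000 + 90.48·0.3194 + 84.90·0.3468 + 77.48·0.4374 = 94.93 pbw
Net of LOI, the glass mass = 915.6 − 94.93 = 820.7 pbw (consistent with Σ oxide mass)
percent share: oxide ÷ glass, ×100

Glass mass = 820.7 pbw (batch 915.6 − LOI 94.93).
Composition: Li2O 0.9689%, SiO2 75.13%, Al2O3 10.37%, CaO 5.311%, K2O 7.503%, ZnO 0.7159%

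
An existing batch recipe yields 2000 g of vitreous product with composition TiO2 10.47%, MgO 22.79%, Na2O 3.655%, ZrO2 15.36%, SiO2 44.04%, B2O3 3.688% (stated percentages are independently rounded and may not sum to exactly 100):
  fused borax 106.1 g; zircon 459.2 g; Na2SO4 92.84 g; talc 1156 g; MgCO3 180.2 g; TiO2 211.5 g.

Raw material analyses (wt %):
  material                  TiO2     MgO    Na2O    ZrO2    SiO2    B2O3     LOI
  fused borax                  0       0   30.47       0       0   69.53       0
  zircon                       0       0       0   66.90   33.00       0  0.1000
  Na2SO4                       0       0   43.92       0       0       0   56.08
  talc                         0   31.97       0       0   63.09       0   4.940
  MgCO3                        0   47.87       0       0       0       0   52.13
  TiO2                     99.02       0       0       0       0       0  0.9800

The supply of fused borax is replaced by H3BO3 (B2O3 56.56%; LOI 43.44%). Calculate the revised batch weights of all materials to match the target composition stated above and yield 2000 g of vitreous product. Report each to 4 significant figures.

The working math carries full precision in all steps; working values appear rounded off to 4 significant digits when written out — a single rounding produces every reported value. All derived quantities (net glass mass, six oxide percentages, LOI, the totals, yield) are re-derived at exact precision starting from the weights per 2000 g of glass as set out in either problem or answer.
Target oxide masses per 2000 g vitreous product:
  TiO2: 10.47% × 2000 = 209.4 g
  MgO: 22.79% × 2000 = 455.8 g
  Na2O: 3.655% × 2000 = 73.10 g
  ZrO2: 15.36% × 2000 = 307.2 g
  SiO2: 44.04% × 2000 = 880.8 g
  B2O3: 3.688% × 2000 = 73.76 g
Oxide-by-oxide audit on the weights just shown, for the quoted basis mass (target by target, the sums agree once rounding is allowed for):
  TiO2: 211.5·0.9902 = 209.4 g (target 209.4 g)
  MgO: 1156·0.3197 + 180.2·0.4787 = 455.8 g (target 455.8 g)
  Na2O: 166.4·0.4392 = 73.08 g (target 73.10 g)
  ZrO2: 459.2·0.6690 = 307.2 g (target 307.2 g)
  SiO2: 459.2·0.3300 + 1156·0.6309 = 880.9 g (target 880.8 g)
  B2O3: 130.4·0.5656 = 73.75 g (target 73.76 g)
Glass-mass closure: total charge less LOI = 2000 g (oxide target masses add up to 2000 g; basis as stated: 2000 g — any gap is answer rounding).
Adding the batch up: Σ batch = 2304 g; the LOI term Σ batch·LOI equals 303.5 g; the yield ratio, glass ÷ batch: 86.82%.

Revised batch per 2000 g vitreous product:
  H3BO3: 130.4 g
  zircon: 459.2 g
  Na2SO4: 166.4 g
  talc: 1156 g
  MgCO3: 180.2 g
  TiO2: 211.5 g
Total batch = 2304 g; LOI loss = 303.5 g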